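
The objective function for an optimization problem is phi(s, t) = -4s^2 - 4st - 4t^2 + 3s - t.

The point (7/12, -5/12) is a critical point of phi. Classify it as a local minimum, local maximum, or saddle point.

The Hessian of phi is constant: H = [[-8, -4], [-4, -8]].
det(H) = (-8)·(-8) − (-4)² = 48.
det(H) > 0 and tr(H) = -16 < 0, so H is negative definite and the point is a local maximum.

local maximum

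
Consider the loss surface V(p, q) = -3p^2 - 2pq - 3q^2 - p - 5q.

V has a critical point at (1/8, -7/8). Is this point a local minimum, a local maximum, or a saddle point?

local maximum

The Hessian of V is constant: H = [[-6, -2], [-2, -6]].
det(H) = (-6)·(-6) − (-2)² = 32.
det(H) > 0 and tr(H) = -12 < 0, so H is negative definite and the point is a local maximum.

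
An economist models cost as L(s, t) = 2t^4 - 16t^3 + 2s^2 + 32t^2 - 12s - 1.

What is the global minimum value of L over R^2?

-19

L(s,t) separates as P(s) + Q(t) − 1, so its minimum is min P + min Q − 1.
P'(s) = 4s - 12 vanishes at s ∈ {3}; Q'(t) = 8t(t - 4)(t - 2) vanishes at t ∈ {0, 2, 4}.
Local minima of P (where P''>0): P(3)=-18. Local minima of Q: Q(0)=0, Q(4)=0.
So the global minimum of L is P(3) + Q(0) − 1 = -18 + 0 − 1 = -19, attained at (3, 0).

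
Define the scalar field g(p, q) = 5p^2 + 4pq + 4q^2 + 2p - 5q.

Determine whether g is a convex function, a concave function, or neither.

convex

g is quadratic, so its Hessian is the constant matrix H = [[10, 4], [4, 8]].
det(H) = 64, tr(H) = 18.
det(H) > 0 and tr(H) > 0, so H is positive definite everywhere: convex.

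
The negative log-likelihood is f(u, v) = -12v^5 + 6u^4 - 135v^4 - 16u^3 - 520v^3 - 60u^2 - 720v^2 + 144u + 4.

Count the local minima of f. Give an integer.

f separates as a function of u plus a function of v, so ∇f=0 decouples.
∂f/∂u = 24(u - 3)(u - 1)(u + 2) = 0 at u ∈ {-2, 1, 3}; ∂f/∂v = -60v(v + 2)(v + 3)(v + 4) = 0 at v ∈ {-4, -3, -2, 0}.
The Hessian is diagonal: diag(f_uu, f_vv). Second derivatives: f_uu(-2)=360, f_uu(1)=-144, f_uu(3)=240; f_vv(-4)=480, f_vv(-3)=-180, f_vv(-2)=240, f_vv(0)=-1440.
Local minima occur where both diagonal entries positive: (-2, -4), (-2, -2), (3, -4), (3, -2). Count: 4.

4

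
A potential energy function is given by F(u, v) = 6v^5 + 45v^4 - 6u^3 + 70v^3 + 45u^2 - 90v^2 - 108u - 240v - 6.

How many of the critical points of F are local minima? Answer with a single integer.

F separates as a function of u plus a function of v, so ∇F=0 decouples.
∂F/∂u = -18(u - 3)(u - 2) = 0 at u ∈ {2, 3}; ∂F/∂v = 30(v - 1)(v + 1)(v + 2)(v + 4) = 0 at v ∈ {-4, -2, -1, 1}.
The Hessian is diagonal: diag(F_uu, F_vv). Second derivatives: F_uu(2)=18, F_uu(3)=-18; F_vv(-4)=-900, F_vv(-2)=180, F_vv(-1)=-180, F_vv(1)=900.
Local minima occur where both diagonal entries positive: (2, -2), (2, 1). Count: 2.

2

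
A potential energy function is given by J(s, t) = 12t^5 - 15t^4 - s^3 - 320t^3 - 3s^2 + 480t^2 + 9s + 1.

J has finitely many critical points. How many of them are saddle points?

4

J separates as a function of s plus a function of t, so ∇J=0 decouples.
∂J/∂s = -3(s - 1)(s + 3) = 0 at s ∈ {-3, 1}; ∂J/∂t = 60t(t - 4)(t - 1)(t + 4) = 0 at t ∈ {-4, 0, 1, 4}.
The Hessian is diagonal: diag(J_ss, J_tt). Second derivatives: J_ss(-3)=12, J_ss(1)=-12; J_tt(-4)=-9600, J_tt(0)=960, J_tt(1)=-900, J_tt(4)=5760.
Saddle points occur where the two diagonal entries have opposite signs: (-3, -4), (-3, 1), (1, 0), (1, 4). Count: 4.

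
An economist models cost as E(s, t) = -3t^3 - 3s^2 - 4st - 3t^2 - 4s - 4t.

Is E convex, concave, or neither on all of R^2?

The term -3t^3 is cubic, so the Hessian is not constant.
∂²E/∂t² = -18t - 6, which takes both signs as t varies (negative for sufficiently large t). A diagonal entry of the Hessian changing sign means the Hessian is neither positive- nor negative-semidefinite on all of R^2.

neither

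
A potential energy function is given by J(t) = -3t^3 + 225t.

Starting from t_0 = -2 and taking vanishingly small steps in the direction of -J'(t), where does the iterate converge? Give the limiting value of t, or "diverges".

J'(t) = -9(t - 5)(t + 5), so J'(-2) = 189.
Gradient descent moves in the -J' direction, i.e. t is decreasing.
The nearest critical point in that direction is t = -5, where J'' = 90 > 0 (a local minimum). The iterate converges there.

-5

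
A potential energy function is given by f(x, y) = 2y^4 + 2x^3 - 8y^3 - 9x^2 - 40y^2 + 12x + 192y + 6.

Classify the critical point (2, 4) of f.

local minimum

The mixed partial ∂²f/∂x∂y is 0, so the Hessian at any point is diag(f_xx, f_yy) = diag(6(2x - 3), 8(3y^2 - 6y - 10)).
At (2, 4): H = diag(6, 112).
Both eigenvalues are positive, so H is positive definite: a local minimum.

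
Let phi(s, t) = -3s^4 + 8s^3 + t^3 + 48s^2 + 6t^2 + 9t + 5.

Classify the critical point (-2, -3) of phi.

local maximum

The mixed partial ∂²phi/∂s∂t is 0, so the Hessian at any point is diag(phi_ss, phi_tt) = diag(12(-3s^2 + 4s + 8), 6(t + 2)).
At (-2, -3): H = diag(-144, -6).
Both eigenvalues are negative, so H is negative definite: a local maximum.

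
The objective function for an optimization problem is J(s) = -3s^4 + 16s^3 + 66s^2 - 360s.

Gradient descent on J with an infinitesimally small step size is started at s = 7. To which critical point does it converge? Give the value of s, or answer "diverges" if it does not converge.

diverges

J'(s) = -12(s - 5)(s - 2)(s + 3), so J'(7) = -1200.
Gradient descent moves in the -J' direction, i.e. s is increasing.
There is no critical point above s=7, and J' keeps the same sign, so the iterate runs off to +∞.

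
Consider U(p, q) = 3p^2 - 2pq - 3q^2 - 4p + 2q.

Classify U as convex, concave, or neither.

U is quadratic, so its Hessian is the constant matrix H = [[6, -2], [-2, -6]].
det(H) = -40, tr(H) = 0.
det(H) < 0, so H is indefinite: neither convex nor concave.

neither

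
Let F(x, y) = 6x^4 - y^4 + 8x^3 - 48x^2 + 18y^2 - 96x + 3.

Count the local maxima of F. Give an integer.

F separates as a function of x plus a function of y, so ∇F=0 decouples.
∂F/∂x = 24(x - 2)(x + 1)(x + 2) = 0 at x ∈ {-2, -1, 2}; ∂F/∂y = -4y(y - 3)(y + 3) = 0 at y ∈ {-3, 0, 3}.
The Hessian is diagonal: diag(F_xx, F_yy). Second derivatives: F_xx(-2)=96, F_xx(-1)=-72, F_xx(2)=288; F_yy(-3)=-72, F_yy(0)=36, F_yy(3)=-72.
Local maxima occur where both diagonal entries negative: (-1, -3), (-1, 3). Count: 2.

2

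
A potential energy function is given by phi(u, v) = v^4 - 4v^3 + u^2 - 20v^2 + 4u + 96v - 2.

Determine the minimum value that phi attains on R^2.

-285

phi(u,v) separates as P(u) + Q(v) − 2, so its minimum is min P + min Q − 2.
P'(u) = 2u + 4 vanishes at u ∈ {-2}; Q'(v) = 4(v - 4)(v - 2)(v + 3) vanishes at v ∈ {-3, 2, 4}.
Local minima of P (where P''>0): P(-2)=-4. Local minima of Q: Q(-3)=-279, Q(4)=64.
So the global minimum of phi is P(-2) + Q(-3) − 2 = -4 − 279 − 2 = -285, attained at (-2, -3).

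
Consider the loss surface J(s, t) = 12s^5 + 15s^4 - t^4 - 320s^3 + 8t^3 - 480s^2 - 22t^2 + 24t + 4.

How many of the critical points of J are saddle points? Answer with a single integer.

6

J separates as a function of s plus a function of t, so ∇J=0 decouples.
∂J/∂s = 60s(s - 4)(s + 1)(s + 4) = 0 at s ∈ {-4, -1, 0, 4}; ∂J/∂t = -4(t - 3)(t - 2)(t - 1) = 0 at t ∈ {1, 2, 3}.
The Hessian is diagonal: diag(J_ss, J_tt). Second derivatives: J_ss(-4)=-5760, J_ss(-1)=900, J_ss(0)=-960, J_ss(4)=9600; J_tt(1)=-8, J_tt(2)=4, J_tt(3)=-8.
Saddle points occur where the two diagonal entries have opposite signs: (-4, 2), (-1, 1), (-1, 3), (0, 2), (4, 1), (4, 3). Count: 6.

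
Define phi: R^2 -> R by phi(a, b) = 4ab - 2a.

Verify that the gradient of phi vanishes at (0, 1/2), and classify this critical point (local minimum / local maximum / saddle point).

∇phi = (4b - 2, 4a); substituting (0, 1/2) gives ∇phi = (0, 0), so (0, 1/2) is indeed a critical point.
The Hessian of phi is constant: H = [[0, 4], [4, 0]].
det(H) = 0·0 − 4² = -16.
Since det(H) < 0, H is indefinite and the critical point is a saddle point.

saddle point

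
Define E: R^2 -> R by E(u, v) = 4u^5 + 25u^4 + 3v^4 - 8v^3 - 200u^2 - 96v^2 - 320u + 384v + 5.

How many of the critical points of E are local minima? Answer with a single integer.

E separates as a function of u plus a function of v, so ∇E=0 decouples.
∂E/∂u = 20(u - 2)(u + 1)(u + 2)(u + 4) = 0 at u ∈ {-4, -2, -1, 2}; ∂E/∂v = 12(v - 4)(v - 2)(v + 4) = 0 at v ∈ {-4, 2, 4}.
The Hessian is diagonal: diag(E_uu, E_vv). Second derivatives: E_uu(-4)=-720, E_uu(-2)=160, E_uu(-1)=-180, E_uu(2)=1440; E_vv(-4)=576, E_vv(2)=-144, E_vv(4)=192.
Local minima occur where both diagonal entries positive: (-2, -4), (-2, 4), (2, -4), (2, 4). Count: 4.

4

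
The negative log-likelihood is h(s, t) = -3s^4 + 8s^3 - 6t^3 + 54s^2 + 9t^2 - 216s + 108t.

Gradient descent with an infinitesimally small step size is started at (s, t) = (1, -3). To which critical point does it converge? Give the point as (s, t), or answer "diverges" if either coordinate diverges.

(2, -2)

h is separable, so gradient descent decouples: s follows -∂h/∂s, t follows -∂h/∂t.
∂h/∂s = -12(s - 3)(s - 2)(s + 3); at s=1 this is -96, so s increases.
∂h/∂t = -18(t - 3)(t + 2); at t=-3 this is -108, so t increases.
s converges to its nearest critical value 2 (a local min of the s-part); t converges to -2. The iterate converges to (2, -2).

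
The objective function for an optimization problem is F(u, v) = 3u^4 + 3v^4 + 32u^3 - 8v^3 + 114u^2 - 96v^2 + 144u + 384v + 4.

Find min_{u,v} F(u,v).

-1847

F(u,v) separates as P(u) + Q(v) + 4, so its minimum is min P + min Q + 4.
P'(u) = 12(u + 1)(u + 3)(u + 4) vanishes at u ∈ {-4, -3, -1}; Q'(v) = 12(v - 4)(v - 2)(v + 4) vanishes at v ∈ {-4, 2, 4}.
Local minima of P (where P''>0): P(-4)=-32, P(-1)=-59. Local minima of Q: Q(-4)=-1792, Q(4)=256.
So the global minimum of F is P(-1) + Q(-4) + 4 = -59 − 1792 + 4 = -1847, attained at (-1, -4).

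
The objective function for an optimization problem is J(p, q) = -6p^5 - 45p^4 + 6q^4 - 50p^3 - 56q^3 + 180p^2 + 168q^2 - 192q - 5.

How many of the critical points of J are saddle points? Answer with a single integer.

6

J separates as a function of p plus a function of q, so ∇J=0 decouples.
∂J/∂p = -30p(p - 1)(p + 3)(p + 4) = 0 at p ∈ {-4, -3, 0, 1}; ∂J/∂q = 24(q - 4)(q - 2)(q - 1) = 0 at q ∈ {1, 2, 4}.
The Hessian is diagonal: diag(J_pp, J_qq). Second derivatives: J_pp(-4)=600, J_pp(-3)=-360, J_pp(0)=360, J_pp(1)=-600; J_qq(1)=72, J_qq(2)=-48, J_qq(4)=144.
Saddle points occur where the two diagonal entries have opposite signs: (-4, 2), (-3, 1), (-3, 4), (0, 2), (1, 1), (1, 4). Count: 6.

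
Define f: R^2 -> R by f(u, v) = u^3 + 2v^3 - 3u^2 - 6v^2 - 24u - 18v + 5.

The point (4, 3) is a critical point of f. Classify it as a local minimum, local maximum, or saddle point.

The mixed partial ∂²f/∂u∂v is 0, so the Hessian at any point is diag(f_uu, f_vv) = diag(6(u - 1), 12(v - 1)).
At (4, 3): H = diag(18, 24).
Both eigenvalues are positive, so H is positive definite: a local minimum.

local minimum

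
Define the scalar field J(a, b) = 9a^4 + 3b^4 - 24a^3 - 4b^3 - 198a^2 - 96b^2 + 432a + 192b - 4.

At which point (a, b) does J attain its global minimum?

J(a,b) separates as P(a) + Q(b) − 4, so its minimum is min P + min Q − 4.
P'(a) = 36(a - 4)(a - 1)(a + 3) vanishes at a ∈ {-3, 1, 4}; Q'(b) = 12(b - 4)(b - 1)(b + 4) vanishes at b ∈ {-4, 1, 4}.
Local minima of P (where P''>0): P(-3)=-1701, P(4)=-672. Local minima of Q: Q(-4)=-1280, Q(4)=-256.
So the global minimum of J is P(-3) + Q(-4) − 4 = -1701 − 1280 − 4 = -2985, attained at (-3, -4).

(-3, -4)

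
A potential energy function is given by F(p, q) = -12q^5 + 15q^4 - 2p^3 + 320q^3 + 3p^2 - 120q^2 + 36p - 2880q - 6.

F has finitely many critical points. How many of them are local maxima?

F separates as a function of p plus a function of q, so ∇F=0 decouples.
∂F/∂p = -6(p - 3)(p + 2) = 0 at p ∈ {-2, 3}; ∂F/∂q = -60(q - 4)(q - 2)(q + 2)(q + 3) = 0 at q ∈ {-3, -2, 2, 4}.
The Hessian is diagonal: diag(F_pp, F_qq). Second derivatives: F_pp(-2)=30, F_pp(3)=-30; F_qq(-3)=2100, F_qq(-2)=-1440, F_qq(2)=2400, F_qq(4)=-5040.
Local maxima occur where both diagonal entries negative: (3, -2), (3, 4). Count: 2.

2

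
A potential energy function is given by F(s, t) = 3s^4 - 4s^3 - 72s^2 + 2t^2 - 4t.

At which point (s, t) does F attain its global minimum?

F(s,t) separates as P(s) + Q(t), so its minimum is min P + min Q.
P'(s) = 12s(s - 4)(s + 3) vanishes at s ∈ {-3, 0, 4}; Q'(t) = 4(t - 1) vanishes at t ∈ {1}.
Local minima of P (where P''>0): P(-3)=-297, P(4)=-640. Local minima of Q: Q(1)=-2.
So the global minimum of F is P(4) + Q(1) = -640 − 2 = -642, attained at (4, 1).

(4, 1)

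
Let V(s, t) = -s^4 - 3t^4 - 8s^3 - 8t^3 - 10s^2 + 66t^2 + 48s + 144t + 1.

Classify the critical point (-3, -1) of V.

The mixed partial ∂²V/∂s∂t is 0, so the Hessian at any point is diag(V_ss, V_tt) = diag(-4(3s^2 + 12s + 5), 12(-3t^2 - 4t + 11)).
At (-3, -1): H = diag(16, 144).
Both eigenvalues are positive, so H is positive definite: a local minimum.

local minimum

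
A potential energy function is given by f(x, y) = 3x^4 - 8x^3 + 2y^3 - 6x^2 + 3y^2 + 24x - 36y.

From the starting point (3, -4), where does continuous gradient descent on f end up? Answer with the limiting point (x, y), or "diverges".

diverges

f is separable, so gradient descent decouples: x follows -∂f/∂x, y follows -∂f/∂y.
∂f/∂x = 12(x - 2)(x - 1)(x + 1); at x=3 this is 96, so x decreases.
∂f/∂y = 6(y - 2)(y + 3); at y=-4 this is 36, so y decreases.
The y-coordinate has no critical point in that direction and runs off to infinity.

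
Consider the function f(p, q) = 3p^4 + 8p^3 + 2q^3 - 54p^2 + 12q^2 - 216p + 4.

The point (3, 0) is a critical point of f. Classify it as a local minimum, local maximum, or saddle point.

local minimum

The mixed partial ∂²f/∂p∂q is 0, so the Hessian at any point is diag(f_pp, f_qq) = diag(12(3p^2 + 4p - 9), 12(q + 2)).
At (3, 0): H = diag(360, 24).
Both eigenvalues are positive, so H is positive definite: a local minimum.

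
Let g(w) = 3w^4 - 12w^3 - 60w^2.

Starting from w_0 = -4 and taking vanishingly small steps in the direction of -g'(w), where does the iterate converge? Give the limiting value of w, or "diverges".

-2

g'(w) = 12w(w - 5)(w + 2), so g'(-4) = -864.
Gradient descent moves in the -g' direction, i.e. w is increasing.
The nearest critical point in that direction is w = -2, where g'' = 168 > 0 (a local minimum). The iterate converges there.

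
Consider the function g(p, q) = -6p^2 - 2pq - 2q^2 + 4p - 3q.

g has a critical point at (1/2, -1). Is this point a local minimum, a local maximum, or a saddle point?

local maximum

The Hessian of g is constant: H = [[-12, -2], [-2, -4]].
det(H) = (-12)·(-4) − (-2)² = 44.
det(H) > 0 and tr(H) = -16 < 0, so H is negative definite and the point is a local maximum.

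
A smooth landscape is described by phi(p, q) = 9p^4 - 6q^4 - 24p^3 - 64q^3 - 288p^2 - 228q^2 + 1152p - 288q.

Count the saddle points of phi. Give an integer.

phi separates as a function of p plus a function of q, so ∇phi=0 decouples.
∂phi/∂p = 36(p - 4)(p - 2)(p + 4) = 0 at p ∈ {-4, 2, 4}; ∂phi/∂q = -24(q + 1)(q + 3)(q + 4) = 0 at q ∈ {-4, -3, -1}.
The Hessian is diagonal: diag(phi_pp, phi_qq). Second derivatives: phi_pp(-4)=1728, phi_pp(2)=-432, phi_pp(4)=576; phi_qq(-4)=-72, phi_qq(-3)=48, phi_qq(-1)=-144.
Saddle points occur where the two diagonal entries have opposite signs: (-4, -4), (-4, -1), (2, -3), (4, -4), (4, -1). Count: 5.

5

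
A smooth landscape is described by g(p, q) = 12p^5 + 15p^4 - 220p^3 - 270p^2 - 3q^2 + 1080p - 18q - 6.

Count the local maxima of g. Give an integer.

2

g separates as a function of p plus a function of q, so ∇g=0 decouples.
∂g/∂p = 60(p - 3)(p - 1)(p + 2)(p + 3) = 0 at p ∈ {-3, -2, 1, 3}; ∂g/∂q = -6(q + 3) = 0 at q ∈ {-3}.
The Hessian is diagonal: diag(g_pp, g_qq). Second derivatives: g_pp(-3)=-1440, g_pp(-2)=900, g_pp(1)=-1440, g_pp(3)=3600; g_qq(-3)=-6.
Local maxima occur where both diagonal entries negative: (-3, -3), (1, -3). Count: 2.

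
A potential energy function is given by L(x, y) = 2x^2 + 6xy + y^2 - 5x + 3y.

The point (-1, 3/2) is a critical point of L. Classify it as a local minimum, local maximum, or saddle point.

The Hessian of L is constant: H = [[4, 6], [6, 2]].
det(H) = 4·2 − 6² = -28.
Since det(H) < 0, H is indefinite and the critical point is a saddle point.

saddle point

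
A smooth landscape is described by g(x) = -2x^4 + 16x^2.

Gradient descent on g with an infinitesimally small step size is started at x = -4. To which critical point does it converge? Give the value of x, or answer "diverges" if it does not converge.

g'(x) = -8x(x - 2)(x + 2), so g'(-4) = 384.
Gradient descent moves in the -g' direction, i.e. x is decreasing.
There is no critical point below x=-4, and g' keeps the same sign, so the iterate runs off to −∞.

diverges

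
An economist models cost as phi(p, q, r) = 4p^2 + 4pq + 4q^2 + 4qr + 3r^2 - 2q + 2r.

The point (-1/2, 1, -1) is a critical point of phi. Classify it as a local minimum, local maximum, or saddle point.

The Hessian is constant: H = [[8, 4, 0], [4, 8, 4], [0, 4, 6]].
Leading principal minors: Δ₁ = 8, Δ₂ = 48, Δ₃ = 160.
All leading minors are positive, so H is positive definite: a local minimum.

local minimum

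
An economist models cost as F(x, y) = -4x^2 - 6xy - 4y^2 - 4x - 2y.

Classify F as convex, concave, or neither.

F is quadratic, so its Hessian is the constant matrix H = [[-8, -6], [-6, -8]].
det(H) = 28, tr(H) = -16.
det(H) > 0 and tr(H) < 0, so H is negative definite everywhere: concave.

concave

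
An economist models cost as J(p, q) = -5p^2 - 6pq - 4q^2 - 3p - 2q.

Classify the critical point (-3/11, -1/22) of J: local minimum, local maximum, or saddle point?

The Hessian of J is constant: H = [[-10, -6], [-6, -8]].
det(H) = (-10)·(-8) − (-6)² = 44.
det(H) > 0 and tr(H) = -18 < 0, so H is negative definite and the point is a local maximum.

local maximum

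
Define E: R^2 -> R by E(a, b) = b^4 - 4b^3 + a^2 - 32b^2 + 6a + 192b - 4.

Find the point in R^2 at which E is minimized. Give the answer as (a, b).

E(a,b) separates as P(a) + Q(b) − 4, so its minimum is min P + min Q − 4.
P'(a) = 2a + 6 vanishes at a ∈ {-3}; Q'(b) = 4(b - 4)(b - 3)(b + 4) vanishes at b ∈ {-4, 3, 4}.
Local minima of P (where P''>0): P(-3)=-9. Local minima of Q: Q(-4)=-768, Q(4)=256.
So the global minimum of E is P(-3) + Q(-4) − 4 = -9 − 768 − 4 = -781, attained at (-3, -4).

(-3, -4)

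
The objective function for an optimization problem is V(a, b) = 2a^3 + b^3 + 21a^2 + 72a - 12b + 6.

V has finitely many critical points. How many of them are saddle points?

V separates as a function of a plus a function of b, so ∇V=0 decouples.
∂V/∂a = 6(a + 3)(a + 4) = 0 at a ∈ {-4, -3}; ∂V/∂b = 3(b - 2)(b + 2) = 0 at b ∈ {-2, 2}.
The Hessian is diagonal: diag(V_aa, V_bb). Second derivatives: V_aa(-4)=-6, V_aa(-3)=6; V_bb(-2)=-12, V_bb(2)=12.
Saddle points occur where the two diagonal entries have opposite signs: (-4, 2), (-3, -2). Count: 2.

2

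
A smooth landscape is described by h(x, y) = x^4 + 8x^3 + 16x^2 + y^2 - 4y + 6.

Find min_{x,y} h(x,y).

2

h(x,y) separates as P(x) + Q(y) + 6, so its minimum is min P + min Q + 6.
P'(x) = 4x(x + 2)(x + 4) vanishes at x ∈ {-4, -2, 0}; Q'(y) = 2y - 4 vanishes at y ∈ {2}.
Local minima of P (where P''>0): P(-4)=0, P(0)=0. Local minima of Q: Q(2)=-4.
So the global minimum of h is P(-4) + Q(2) + 6 = 0 − 4 + 6 = 2, attained at (-4, 2).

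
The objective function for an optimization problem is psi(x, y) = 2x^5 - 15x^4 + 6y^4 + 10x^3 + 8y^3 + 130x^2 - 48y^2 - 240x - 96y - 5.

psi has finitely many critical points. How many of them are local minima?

psi separates as a function of x plus a function of y, so ∇psi=0 decouples.
∂psi/∂x = 10(x - 4)(x - 3)(x - 1)(x + 2) = 0 at x ∈ {-2, 1, 3, 4}; ∂psi/∂y = 24(y - 2)(y + 1)(y + 2) = 0 at y ∈ {-2, -1, 2}.
The Hessian is diagonal: diag(psi_xx, psi_yy). Second derivatives: psi_xx(-2)=-900, psi_xx(1)=180, psi_xx(3)=-100, psi_xx(4)=180; psi_yy(-2)=96, psi_yy(-1)=-72, psi_yy(2)=288.
Local minima occur where both diagonal entries positive: (1, -2), (1, 2), (4, -2), (4, 2). Count: 4.

4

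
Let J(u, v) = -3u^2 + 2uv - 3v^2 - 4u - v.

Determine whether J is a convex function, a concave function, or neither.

concave

J is quadratic, so its Hessian is the constant matrix H = [[-6, 2], [2, -6]].
det(H) = 32, tr(H) = -12.
det(H) > 0 and tr(H) < 0, so H is negative definite everywhere: concave.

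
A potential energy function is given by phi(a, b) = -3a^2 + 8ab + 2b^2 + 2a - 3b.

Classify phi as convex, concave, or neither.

phi is quadratic, so its Hessian is the constant matrix H = [[-6, 8], [8, 4]].
det(H) = -88, tr(H) = -2.
det(H) < 0, so H is indefinite: neither convex nor concave.

neither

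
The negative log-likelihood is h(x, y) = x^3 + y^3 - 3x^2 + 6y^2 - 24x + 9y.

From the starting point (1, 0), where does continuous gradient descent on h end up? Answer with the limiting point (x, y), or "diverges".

(4, -1)

h is separable, so gradient descent decouples: x follows -∂h/∂x, y follows -∂h/∂y.
∂h/∂x = 3(x - 4)(x + 2); at x=1 this is -27, so x increases.
∂h/∂y = 3(y + 1)(y + 3); at y=0 this is 9, so y decreases.
x converges to its nearest critical value 4 (a local min of the x-part); y converges to -1. The iterate converges to (4, -1).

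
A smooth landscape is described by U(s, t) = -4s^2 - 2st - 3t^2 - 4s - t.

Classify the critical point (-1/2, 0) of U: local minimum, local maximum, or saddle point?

The Hessian of U is constant: H = [[-8, -2], [-2, -6]].
det(H) = (-8)·(-6) − (-2)² = 44.
det(H) > 0 and tr(H) = -14 < 0, so H is negative definite and the point is a local maximum.

local maximum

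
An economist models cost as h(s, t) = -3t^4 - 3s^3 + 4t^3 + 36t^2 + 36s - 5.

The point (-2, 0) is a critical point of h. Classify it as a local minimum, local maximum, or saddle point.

The mixed partial ∂²h/∂s∂t is 0, so the Hessian at any point is diag(h_ss, h_tt) = diag(-18s, 12(-3t^2 + 2t + 6)).
At (-2, 0): H = diag(36, 72).
Both eigenvalues are positive, so H is positive definite: a local minimum.

local minimum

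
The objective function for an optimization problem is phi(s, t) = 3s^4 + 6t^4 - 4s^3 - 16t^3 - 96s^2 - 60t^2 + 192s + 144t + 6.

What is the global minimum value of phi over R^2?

-1578

phi(s,t) separates as P(s) + Q(t) + 6, so its minimum is min P + min Q + 6.
P'(s) = 12(s - 4)(s - 1)(s + 4) vanishes at s ∈ {-4, 1, 4}; Q'(t) = 24(t - 3)(t - 1)(t + 2) vanishes at t ∈ {-2, 1, 3}.
Local minima of P (where P''>0): P(-4)=-1280, P(4)=-256. Local minima of Q: Q(-2)=-304, Q(3)=-54.
So the global minimum of phi is P(-4) + Q(-2) + 6 = -1280 − 304 + 6 = -1578, attained at (-4, -2).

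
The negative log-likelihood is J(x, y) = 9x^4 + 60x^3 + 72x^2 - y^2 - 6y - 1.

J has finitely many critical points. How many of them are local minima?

J separates as a function of x plus a function of y, so ∇J=0 decouples.
∂J/∂x = 36x(x + 1)(x + 4) = 0 at x ∈ {-4, -1, 0}; ∂J/∂y = -2(y + 3) = 0 at y ∈ {-3}.
The Hessian is diagonal: diag(J_xx, J_yy). Second derivatives: J_xx(-4)=432, J_xx(-1)=-108, J_xx(0)=144; J_yy(-3)=-2.
Local minima occur where both diagonal entries positive: none. Count: 0.

0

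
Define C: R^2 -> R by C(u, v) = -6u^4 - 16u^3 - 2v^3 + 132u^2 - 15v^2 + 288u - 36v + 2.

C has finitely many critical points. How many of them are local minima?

C separates as a function of u plus a function of v, so ∇C=0 decouples.
∂C/∂u = -24(u - 3)(u + 1)(u + 4) = 0 at u ∈ {-4, -1, 3}; ∂C/∂v = -6(v + 2)(v + 3) = 0 at v ∈ {-3, -2}.
The Hessian is diagonal: diag(C_uu, C_vv). Second derivatives: C_uu(-4)=-504, C_uu(-1)=288, C_uu(3)=-672; C_vv(-3)=6, C_vv(-2)=-6.
Local minima occur where both diagonal entries positive: (-1, -3). Count: 1.

1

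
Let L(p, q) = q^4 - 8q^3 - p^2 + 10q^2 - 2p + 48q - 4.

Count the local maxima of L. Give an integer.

L separates as a function of p plus a function of q, so ∇L=0 decouples.
∂L/∂p = -2(p + 1) = 0 at p ∈ {-1}; ∂L/∂q = 4(q - 4)(q - 3)(q + 1) = 0 at q ∈ {-1, 3, 4}.
The Hessian is diagonal: diag(L_pp, L_qq). Second derivatives: L_pp(-1)=-2; L_qq(-1)=80, L_qq(3)=-16, L_qq(4)=20.
Local maxima occur where both diagonal entries negative: (-1, 3). Count: 1.

1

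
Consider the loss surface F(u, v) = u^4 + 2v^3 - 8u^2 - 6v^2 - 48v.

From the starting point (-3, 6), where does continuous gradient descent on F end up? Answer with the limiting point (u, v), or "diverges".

(-2, 4)

F is separable, so gradient descent decouples: u follows -∂F/∂u, v follows -∂F/∂v.
∂F/∂u = 4u(u - 2)(u + 2); at u=-3 this is -60, so u increases.
∂F/∂v = 6(v - 4)(v + 2); at v=6 this is 96, so v decreases.
u converges to its nearest critical value -2 (a local min of the u-part); v converges to 4. The iterate converges to (-2, 4).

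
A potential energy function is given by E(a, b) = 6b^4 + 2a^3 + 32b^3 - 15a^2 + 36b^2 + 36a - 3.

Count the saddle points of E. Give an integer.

3

E separates as a function of a plus a function of b, so ∇E=0 decouples.
∂E/∂a = 6(a - 3)(a - 2) = 0 at a ∈ {2, 3}; ∂E/∂b = 24b(b + 1)(b + 3) = 0 at b ∈ {-3, -1, 0}.
The Hessian is diagonal: diag(E_aa, E_bb). Second derivatives: E_aa(2)=-6, E_aa(3)=6; E_bb(-3)=144, E_bb(-1)=-48, E_bb(0)=72.
Saddle points occur where the two diagonal entries have opposite signs: (2, -3), (2, 0), (3, -1). Count: 3.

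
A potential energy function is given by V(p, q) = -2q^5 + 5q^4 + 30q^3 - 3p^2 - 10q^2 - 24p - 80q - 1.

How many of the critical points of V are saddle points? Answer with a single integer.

2

V separates as a function of p plus a function of q, so ∇V=0 decouples.
∂V/∂p = -6(p + 4) = 0 at p ∈ {-4}; ∂V/∂q = -10(q - 4)(q - 1)(q + 1)(q + 2) = 0 at q ∈ {-2, -1, 1, 4}.
The Hessian is diagonal: diag(V_pp, V_qq). Second derivatives: V_pp(-4)=-6; V_qq(-2)=180, V_qq(-1)=-100, V_qq(1)=180, V_qq(4)=-900.
Saddle points occur where the two diagonal entries have opposite signs: (-4, -2), (-4, 1). Count: 2.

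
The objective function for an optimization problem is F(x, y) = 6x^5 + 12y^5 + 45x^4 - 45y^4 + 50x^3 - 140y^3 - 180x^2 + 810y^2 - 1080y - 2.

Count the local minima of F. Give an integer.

4

F separates as a function of x plus a function of y, so ∇F=0 decouples.
∂F/∂x = 30x(x - 1)(x + 3)(x + 4) = 0 at x ∈ {-4, -3, 0, 1}; ∂F/∂y = 60(y - 3)(y - 2)(y - 1)(y + 3) = 0 at y ∈ {-3, 1, 2, 3}.
The Hessian is diagonal: diag(F_xx, F_yy). Second derivatives: F_xx(-4)=-600, F_xx(-3)=360, F_xx(0)=-360, F_xx(1)=600; F_yy(-3)=-7200, F_yy(1)=480, F_yy(2)=-300, F_yy(3)=720.
Local minima occur where both diagonal entries positive: (-3, 1), (-3, 3), (1, 1), (1, 3). Count: 4.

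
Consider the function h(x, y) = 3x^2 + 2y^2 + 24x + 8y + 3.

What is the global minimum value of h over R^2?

h(x,y) separates as P(x) + Q(y) + 3, so its minimum is min P + min Q + 3.
P'(x) = 6x + 24 vanishes at x ∈ {-4}; Q'(y) = 4y + 8 vanishes at y ∈ {-2}.
Local minima of P (where P''>0): P(-4)=-48. Local minima of Q: Q(-2)=-8.
So the global minimum of h is P(-4) + Q(-2) + 3 = -48 − 8 + 3 = -53, attained at (-4, -2).

-53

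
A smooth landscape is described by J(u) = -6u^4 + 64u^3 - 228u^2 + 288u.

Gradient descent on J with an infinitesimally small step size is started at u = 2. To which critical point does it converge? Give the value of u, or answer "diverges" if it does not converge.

J'(u) = -24(u - 4)(u - 3)(u - 1), so J'(2) = -48.
Gradient descent moves in the -J' direction, i.e. u is increasing.
The nearest critical point in that direction is u = 3, where J'' = 48 > 0 (a local minimum). The iterate converges there.

3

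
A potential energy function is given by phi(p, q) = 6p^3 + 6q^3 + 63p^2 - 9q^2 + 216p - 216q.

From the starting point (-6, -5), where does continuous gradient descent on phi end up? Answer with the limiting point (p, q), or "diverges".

phi is separable, so gradient descent decouples: p follows -∂phi/∂p, q follows -∂phi/∂q.
∂phi/∂p = 18(p + 3)(p + 4); at p=-6 this is 108, so p decreases.
∂phi/∂q = 18(q - 4)(q + 3); at q=-5 this is 324, so q decreases.
The p-coordinate has no critical point in that direction and runs off to infinity.

diverges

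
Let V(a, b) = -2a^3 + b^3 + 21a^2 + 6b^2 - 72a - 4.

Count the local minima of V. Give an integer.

V separates as a function of a plus a function of b, so ∇V=0 decouples.
∂V/∂a = -6(a - 4)(a - 3) = 0 at a ∈ {3, 4}; ∂V/∂b = 3b(b + 4) = 0 at b ∈ {-4, 0}.
The Hessian is diagonal: diag(V_aa, V_bb). Second derivatives: V_aa(3)=6, V_aa(4)=-6; V_bb(-4)=-12, V_bb(0)=12.
Local minima occur where both diagonal entries positive: (3, 0). Count: 1.

1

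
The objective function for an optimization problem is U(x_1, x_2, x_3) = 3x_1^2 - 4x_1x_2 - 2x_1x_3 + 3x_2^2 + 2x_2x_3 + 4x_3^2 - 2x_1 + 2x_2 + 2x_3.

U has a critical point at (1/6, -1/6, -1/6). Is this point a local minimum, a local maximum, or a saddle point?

local minimum

The Hessian is constant: H = [[6, -4, -2], [-4, 6, 2], [-2, 2, 8]].
Leading principal minors: Δ₁ = 6, Δ₂ = 20, Δ₃ = 144.
All leading minors are positive, so H is positive definite: a local minimum.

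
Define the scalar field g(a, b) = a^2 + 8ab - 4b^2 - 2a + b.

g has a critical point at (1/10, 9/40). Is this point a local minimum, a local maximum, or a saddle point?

saddle point

The Hessian of g is constant: H = [[2, 8], [8, -8]].
det(H) = 2·(-8) − 8² = -80.
Since det(H) < 0, H is indefinite and the critical point is a saddle point.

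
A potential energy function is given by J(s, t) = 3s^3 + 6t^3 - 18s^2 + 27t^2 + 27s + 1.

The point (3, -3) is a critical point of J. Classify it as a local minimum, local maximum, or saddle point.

saddle point

The mixed partial ∂²J/∂s∂t is 0, so the Hessian at any point is diag(J_ss, J_tt) = diag(18(s - 2), 18(2t + 3)).
At (3, -3): H = diag(18, -54).
The eigenvalues have opposite signs, so H is indefinite: a saddle point.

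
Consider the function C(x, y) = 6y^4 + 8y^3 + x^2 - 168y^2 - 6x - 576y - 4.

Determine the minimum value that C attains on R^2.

-2957

C(x,y) separates as P(x) + Q(y) − 4, so its minimum is min P + min Q − 4.
P'(x) = 2x - 6 vanishes at x ∈ {3}; Q'(y) = 24(y - 4)(y + 2)(y + 3) vanishes at y ∈ {-3, -2, 4}.
Local minima of P (where P''>0): P(3)=-9. Local minima of Q: Q(-3)=486, Q(4)=-2944.
So the global minimum of C is P(3) + Q(4) − 4 = -9 − 2944 − 4 = -2957, attained at (3, 4).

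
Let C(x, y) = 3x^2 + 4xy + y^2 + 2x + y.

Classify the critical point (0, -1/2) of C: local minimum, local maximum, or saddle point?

saddle point

The Hessian of C is constant: H = [[6, 4], [4, 2]].
det(H) = 6·2 − 4² = -4.
Since det(H) < 0, H is indefinite and the critical point is a saddle point.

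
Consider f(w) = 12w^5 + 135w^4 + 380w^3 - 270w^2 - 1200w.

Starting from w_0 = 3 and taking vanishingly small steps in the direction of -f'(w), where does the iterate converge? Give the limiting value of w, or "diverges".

1

f'(w) = 60(w - 1)(w + 1)(w + 4)(w + 5), so f'(3) = 26880.
Gradient descent moves in the -f' direction, i.e. w is decreasing.
The nearest critical point in that direction is w = 1, where f'' = 3600 > 0 (a local minimum). The iterate converges there.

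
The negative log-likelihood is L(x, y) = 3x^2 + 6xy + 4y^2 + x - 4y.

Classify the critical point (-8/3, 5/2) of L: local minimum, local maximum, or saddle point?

The Hessian of L is constant: H = [[6, 6], [6, 8]].
det(H) = 6·8 − 6² = 12.
det(H) > 0 and tr(H) = 14 > 0, so H is positive definite and the point is a local minimum.

local minimum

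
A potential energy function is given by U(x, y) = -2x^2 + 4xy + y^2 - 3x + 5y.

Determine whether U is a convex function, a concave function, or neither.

U is quadratic, so its Hessian is the constant matrix H = [[-4, 4], [4, 2]].
det(H) = -24, tr(H) = -2.
det(H) < 0, so H is indefinite: neither convex nor concave.

neither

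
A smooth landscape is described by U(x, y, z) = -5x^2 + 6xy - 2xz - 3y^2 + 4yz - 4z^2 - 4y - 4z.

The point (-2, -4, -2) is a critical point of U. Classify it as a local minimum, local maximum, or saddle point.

The Hessian is constant: H = [[-10, 6, -2], [6, -6, 4], [-2, 4, -8]].
Leading principal minors: Δ₁ = -10, Δ₂ = 24, Δ₃ = -104.
The minors alternate sign starting negative (−, +, −), so H is negative definite: a local maximum.

local maximum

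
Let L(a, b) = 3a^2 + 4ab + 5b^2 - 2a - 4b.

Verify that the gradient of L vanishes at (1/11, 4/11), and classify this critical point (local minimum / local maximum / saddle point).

local minimum

∇L = (6a + 4b - 2, 4a + 10b - 4); substituting (1/11, 4/11) gives ∇L = (0, 0), so (1/11, 4/11) is indeed a critical point.
The Hessian of L is constant: H = [[6, 4], [4, 10]].
det(H) = 6·10 − 4² = 44.
det(H) > 0 and tr(H) = 16 > 0, so H is positive definite and the point is a local minimum.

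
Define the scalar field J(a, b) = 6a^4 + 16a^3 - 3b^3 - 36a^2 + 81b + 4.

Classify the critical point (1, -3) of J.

The mixed partial ∂²J/∂a∂b is 0, so the Hessian at any point is diag(J_aa, J_bb) = diag(24(3a^2 + 4a - 3), -18b).
At (1, -3): H = diag(96, 54).
Both eigenvalues are positive, so H is positive definite: a local minimum.

local minimum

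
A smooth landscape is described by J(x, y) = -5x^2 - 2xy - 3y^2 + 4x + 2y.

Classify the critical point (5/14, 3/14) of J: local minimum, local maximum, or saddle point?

local maximum

The Hessian of J is constant: H = [[-10, -2], [-2, -6]].
det(H) = (-10)·(-6) − (-2)² = 56.
det(H) > 0 and tr(H) = -16 < 0, so H is negative definite and the point is a local maximum.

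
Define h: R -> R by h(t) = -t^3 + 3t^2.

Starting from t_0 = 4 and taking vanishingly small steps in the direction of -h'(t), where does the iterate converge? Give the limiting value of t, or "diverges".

diverges

h'(t) = -3t(t - 2), so h'(4) = -24.
Gradient descent moves in the -h' direction, i.e. t is increasing.
There is no critical point above t=4, and h' keeps the same sign, so the iterate runs off to +∞.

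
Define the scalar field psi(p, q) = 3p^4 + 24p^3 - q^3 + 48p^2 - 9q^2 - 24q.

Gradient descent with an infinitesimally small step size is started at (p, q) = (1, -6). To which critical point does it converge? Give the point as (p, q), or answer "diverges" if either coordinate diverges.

psi is separable, so gradient descent decouples: p follows -∂psi/∂p, q follows -∂psi/∂q.
∂psi/∂p = 12p(p + 2)(p + 4); at p=1 this is 180, so p decreases.
∂psi/∂q = -3(q + 2)(q + 4); at q=-6 this is -24, so q increases.
p converges to its nearest critical value 0 (a local min of the p-part); q converges to -4. The iterate converges to (0, -4).

(0, -4)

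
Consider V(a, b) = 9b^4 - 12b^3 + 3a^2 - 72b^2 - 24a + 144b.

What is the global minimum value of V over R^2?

-384

V(a,b) separates as P(a) + Q(b), so its minimum is min P + min Q.
P'(a) = 6a - 24 vanishes at a ∈ {4}; Q'(b) = 36(b - 2)(b - 1)(b + 2) vanishes at b ∈ {-2, 1, 2}.
Local minima of P (where P''>0): P(4)=-48. Local minima of Q: Q(-2)=-336, Q(2)=48.
So the global minimum of V is P(4) + Q(-2) = -48 − 336 = -384, attained at (4, -2).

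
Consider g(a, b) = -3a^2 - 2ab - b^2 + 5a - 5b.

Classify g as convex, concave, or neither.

concave

g is quadratic, so its Hessian is the constant matrix H = [[-6, -2], [-2, -2]].
det(H) = 8, tr(H) = -8.
det(H) > 0 and tr(H) < 0, so H is negative definite everywhere: concave.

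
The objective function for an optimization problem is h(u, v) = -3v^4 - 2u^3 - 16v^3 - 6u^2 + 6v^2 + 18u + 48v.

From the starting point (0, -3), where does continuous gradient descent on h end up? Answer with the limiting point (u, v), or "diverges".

h is separable, so gradient descent decouples: u follows -∂h/∂u, v follows -∂h/∂v.
∂h/∂u = -6(u - 1)(u + 3); at u=0 this is 18, so u decreases.
∂h/∂v = -12(v - 1)(v + 1)(v + 4); at v=-3 this is -96, so v increases.
u converges to its nearest critical value -3 (a local min of the u-part); v converges to -1. The iterate converges to (-3, -1).

(-3, -1)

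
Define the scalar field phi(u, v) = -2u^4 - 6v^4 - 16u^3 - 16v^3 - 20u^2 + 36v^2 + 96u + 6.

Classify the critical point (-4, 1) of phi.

local maximum

The mixed partial ∂²phi/∂u∂v is 0, so the Hessian at any point is diag(phi_uu, phi_vv) = diag(-8(3u^2 + 12u + 5), 24(-3v^2 - 4v + 3)).
At (-4, 1): H = diag(-40, -96).
Both eigenvalues are negative, so H is negative definite: a local maximum.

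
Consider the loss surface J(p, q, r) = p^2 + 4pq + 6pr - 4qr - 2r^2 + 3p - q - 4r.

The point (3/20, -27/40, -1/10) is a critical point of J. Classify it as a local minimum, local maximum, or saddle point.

saddle point

The Hessian is constant: H = [[2, 4, 6], [4, 0, -4], [6, -4, -4]].
Leading principal minors: Δ₁ = 2, Δ₂ = -16, Δ₃ = -160.
The minors fit neither the all-positive nor the alternating-sign pattern, so H is indefinite: a saddle point.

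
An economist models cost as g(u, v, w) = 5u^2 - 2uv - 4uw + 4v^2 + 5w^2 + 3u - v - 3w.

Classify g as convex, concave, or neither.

g is quadratic, so its Hessian is the constant matrix H = [[10, -2, -4], [-2, 8, 0], [-4, 0, 10]].
Leading principal minors: 10, 76, 632.
All positive ⇒ H ≻ 0 ⇒ convex.

convex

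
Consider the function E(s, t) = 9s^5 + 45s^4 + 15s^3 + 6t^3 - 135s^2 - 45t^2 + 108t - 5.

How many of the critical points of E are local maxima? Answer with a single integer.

E separates as a function of s plus a function of t, so ∇E=0 decouples.
∂E/∂s = 45s(s - 1)(s + 2)(s + 3) = 0 at s ∈ {-3, -2, 0, 1}; ∂E/∂t = 18(t - 3)(t - 2) = 0 at t ∈ {2, 3}.
The Hessian is diagonal: diag(E_ss, E_tt). Second derivatives: E_ss(-3)=-540, E_ss(-2)=270, E_ss(0)=-270, E_ss(1)=540; E_tt(2)=-18, E_tt(3)=18.
Local maxima occur where both diagonal entries negative: (-3, 2), (0, 2). Count: 2.

2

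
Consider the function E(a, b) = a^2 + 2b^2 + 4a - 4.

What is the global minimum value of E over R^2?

-8

E(a,b) separates as P(a) + Q(b) − 4, so its minimum is min P + min Q − 4.
P'(a) = 2a + 4 vanishes at a ∈ {-2}; Q'(b) = 4b vanishes at b ∈ {0}.
Local minima of P (where P''>0): P(-2)=-4. Local minima of Q: Q(0)=0.
So the global minimum of E is P(-2) + Q(0) − 4 = -4 + 0 − 4 = -8, attained at (-2, 0).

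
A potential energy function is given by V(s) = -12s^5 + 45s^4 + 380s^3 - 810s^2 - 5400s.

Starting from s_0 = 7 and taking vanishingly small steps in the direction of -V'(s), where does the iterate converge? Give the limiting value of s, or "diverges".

diverges

V'(s) = -60(s - 5)(s - 3)(s + 2)(s + 3), so V'(7) = -43200.
Gradient descent moves in the -V' direction, i.e. s is increasing.
There is no critical point above s=7, and V' keeps the same sign, so the iterate runs off to +∞.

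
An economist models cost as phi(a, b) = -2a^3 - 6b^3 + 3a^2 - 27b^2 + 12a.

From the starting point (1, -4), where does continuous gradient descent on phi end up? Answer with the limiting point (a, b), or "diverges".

phi is separable, so gradient descent decouples: a follows -∂phi/∂a, b follows -∂phi/∂b.
∂phi/∂a = -6(a - 2)(a + 1); at a=1 this is 12, so a decreases.
∂phi/∂b = -18b(b + 3); at b=-4 this is -72, so b increases.
a converges to its nearest critical value -1 (a local min of the a-part); b converges to -3. The iterate converges to (-1, -3).

(-1, -3)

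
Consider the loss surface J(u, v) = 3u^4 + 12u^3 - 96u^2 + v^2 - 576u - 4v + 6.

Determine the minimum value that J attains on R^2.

J(u,v) separates as P(u) + Q(v) + 6, so its minimum is min P + min Q + 6.
P'(u) = 12(u - 4)(u + 3)(u + 4) vanishes at u ∈ {-4, -3, 4}; Q'(v) = 2v - 4 vanishes at v ∈ {2}.
Local minima of P (where P''>0): P(-4)=768, P(4)=-2304. Local minima of Q: Q(2)=-4.
So the global minimum of J is P(4) + Q(2) + 6 = -2304 − 4 + 6 = -2302, attained at (4, 2).

-2302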